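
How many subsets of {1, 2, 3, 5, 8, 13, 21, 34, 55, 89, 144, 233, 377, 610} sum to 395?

12

395 = 377+13+5 = 377+13+3+2 = 233+144+13+5 = … (9 more), for 12 in all.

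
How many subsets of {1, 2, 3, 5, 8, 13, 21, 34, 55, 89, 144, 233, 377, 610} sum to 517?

517 = 377+89+34+13+3+1 = 377+89+34+8+5+3+1 = 233+144+89+34+13+3+1 = 377+89+21+13+8+5+3+1 = … (4 more), for 8 in all.

8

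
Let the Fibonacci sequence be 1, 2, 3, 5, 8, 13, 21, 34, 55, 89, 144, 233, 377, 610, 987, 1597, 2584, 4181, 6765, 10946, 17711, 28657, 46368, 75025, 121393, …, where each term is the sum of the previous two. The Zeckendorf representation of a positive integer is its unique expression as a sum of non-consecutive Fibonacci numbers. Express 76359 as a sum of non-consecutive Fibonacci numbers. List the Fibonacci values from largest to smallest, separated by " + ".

75025 + 987 + 233 + 89 + 21 + 3 + 1

Greedily peel off the largest Fibonacci term at each step:
subtract 75025 from 76359: 1334 remains
subtract 987 from 1334: 347 remains
subtract 233 from 347: 114 remains
subtract 89 from 114: 25 remains
subtract 21 from 25: 4 remains
subtract 3 from 4: 1 remains
subtract 1 from 1: 0 remains
So 76359 = 75025 + 987 + 233 + 89 + 21 + 3 + 1, with no two terms consecutive in the sequence.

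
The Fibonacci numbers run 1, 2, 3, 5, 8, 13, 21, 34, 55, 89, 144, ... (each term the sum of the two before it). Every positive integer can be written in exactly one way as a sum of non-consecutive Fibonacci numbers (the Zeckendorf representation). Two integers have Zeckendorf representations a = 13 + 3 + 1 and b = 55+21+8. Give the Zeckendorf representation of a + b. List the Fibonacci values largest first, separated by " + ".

The two numbers are 17 and 84, so their sum is 101.
take 89 (≤ 101); 101 − 89 = 12
take 8 (≤ 12); 12 − 8 = 4
take 3 (≤ 4); 4 − 3 = 1
take 1 (≤ 1); 1 − 1 = 0

89 + 8 + 3 + 1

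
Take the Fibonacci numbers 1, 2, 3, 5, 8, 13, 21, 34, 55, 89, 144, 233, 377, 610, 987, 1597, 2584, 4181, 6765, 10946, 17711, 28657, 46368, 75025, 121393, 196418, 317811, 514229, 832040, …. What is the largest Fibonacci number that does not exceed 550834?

514229

514229 ≤ 550834 < 832040, so the largest Fibonacci number not exceeding 550834 is 514229.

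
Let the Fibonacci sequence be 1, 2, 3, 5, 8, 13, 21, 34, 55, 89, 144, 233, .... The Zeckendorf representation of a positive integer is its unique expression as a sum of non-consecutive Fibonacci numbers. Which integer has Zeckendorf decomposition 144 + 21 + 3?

144 + 21 + 3 = 168.

168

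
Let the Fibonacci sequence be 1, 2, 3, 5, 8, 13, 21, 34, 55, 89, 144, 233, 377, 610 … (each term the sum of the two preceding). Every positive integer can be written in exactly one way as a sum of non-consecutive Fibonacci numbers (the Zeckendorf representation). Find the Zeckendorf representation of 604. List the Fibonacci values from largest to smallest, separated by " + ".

377 + 144 + 55 + 21 + 5 + 2

Greedily peel off the largest Fibonacci term at each step:
largest Fibonacci ≤ 604 is 377; 604 − 377 = 227
largest Fibonacci ≤ 227 is 144; 227 − 144 = 83
largest Fibonacci ≤ 83 is 55; 83 − 55 = 28
largest Fibonacci ≤ 28 is 21; 28 − 21 = 7
largest Fibonacci ≤ 7 is 5; 7 − 5 = 2
largest Fibonacci ≤ 2 is 2; 2 − 2 = 0
So 604 = 377 + 144 + 55 + 21 + 5 + 2, with no two terms consecutive in the sequence.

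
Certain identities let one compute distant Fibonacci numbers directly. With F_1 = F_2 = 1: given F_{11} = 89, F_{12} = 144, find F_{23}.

By the addition formula F_{m+n} = F_m F_{n+1} + F_{m−1} F_n with m=12, n=11: F_{23} = 144·144 + 89·89 = 20736 + 7921 = 28657.

28657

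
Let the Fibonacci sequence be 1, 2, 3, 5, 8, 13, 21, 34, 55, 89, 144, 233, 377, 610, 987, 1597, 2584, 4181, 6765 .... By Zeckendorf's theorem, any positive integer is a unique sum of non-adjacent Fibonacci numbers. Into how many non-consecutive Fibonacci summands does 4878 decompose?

4878 − 4181 = 697
697 − 610 = 87
87 − 55 = 32
32 − 21 = 11
11 − 8 = 3
3 − 3 = 0
4878 = 4181 + 610 + 55 + 21 + 8 + 3, which has 6 terms.

6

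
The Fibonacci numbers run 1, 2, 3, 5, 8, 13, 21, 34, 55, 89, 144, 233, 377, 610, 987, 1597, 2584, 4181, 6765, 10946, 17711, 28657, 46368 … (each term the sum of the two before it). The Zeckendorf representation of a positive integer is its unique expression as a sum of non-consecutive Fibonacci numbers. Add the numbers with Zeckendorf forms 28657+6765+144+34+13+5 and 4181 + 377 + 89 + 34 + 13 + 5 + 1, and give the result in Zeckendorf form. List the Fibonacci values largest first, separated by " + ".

28657 + 10946 + 610 + 89 + 13 + 3

The two numbers are 35618 and 4700, so their sum is 40318.
take 28657 (≤ 40318); 40318 − 28657 = 11661
take 10946 (≤ 11661); 11661 − 10946 = 715
take 610 (≤ 715); 715 − 610 = 105
take 89 (≤ 105); 105 − 89 = 16
take 13 (≤ 16); 16 − 13 = 3
take 3 (≤ 3); 3 − 3 = 0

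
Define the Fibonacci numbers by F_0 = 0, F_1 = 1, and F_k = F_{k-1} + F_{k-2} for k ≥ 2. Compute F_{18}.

2584

Iterating the recurrence up to F_{13} = 233 and F_{12} = 144:
F_{14} = F_{13} + F_{12} = 233 + 144 = 377
F_{15} = F_{14} + F_{13} = 377 + 233 = 610
F_{16} = F_{15} + F_{14} = 610 + 377 = 987
F_{17} = F_{16} + F_{15} = 987 + 610 = 1597
F_{18} = F_{17} + F_{16} = 1597 + 987 = 2584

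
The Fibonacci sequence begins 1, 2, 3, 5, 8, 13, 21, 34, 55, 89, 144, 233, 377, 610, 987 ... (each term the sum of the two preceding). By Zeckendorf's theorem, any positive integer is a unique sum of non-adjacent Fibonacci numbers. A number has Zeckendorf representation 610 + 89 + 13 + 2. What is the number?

610 + 89 + 13 + 2 = 714.

714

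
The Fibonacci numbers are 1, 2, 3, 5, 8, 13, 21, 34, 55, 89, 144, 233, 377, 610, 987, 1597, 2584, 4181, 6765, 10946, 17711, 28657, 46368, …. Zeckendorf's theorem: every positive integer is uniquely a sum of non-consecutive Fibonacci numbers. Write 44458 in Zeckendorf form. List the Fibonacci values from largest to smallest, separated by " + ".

44458: greatest Fibonacci not exceeding it is 28657, leaving 15801
15801: greatest Fibonacci not exceeding it is 10946, leaving 4855
4855: greatest Fibonacci not exceeding it is 4181, leaving 674
674: greatest Fibonacci not exceeding it is 610, leaving 64
64: greatest Fibonacci not exceeding it is 55, leaving 9
9: greatest Fibonacci not exceeding it is 8, leaving 1
1: greatest Fibonacci not exceeding it is 1, leaving 0
So 44458 = 28657 + 10946 + 4181 + 610 + 55 + 8 + 1, with no two terms consecutive in the sequence.

28657 + 10946 + 4181 + 610 + 55 + 8 + 1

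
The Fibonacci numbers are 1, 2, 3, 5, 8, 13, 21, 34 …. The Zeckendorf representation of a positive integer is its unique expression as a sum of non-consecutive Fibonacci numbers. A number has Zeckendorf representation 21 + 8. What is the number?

29

21 + 8 = 29.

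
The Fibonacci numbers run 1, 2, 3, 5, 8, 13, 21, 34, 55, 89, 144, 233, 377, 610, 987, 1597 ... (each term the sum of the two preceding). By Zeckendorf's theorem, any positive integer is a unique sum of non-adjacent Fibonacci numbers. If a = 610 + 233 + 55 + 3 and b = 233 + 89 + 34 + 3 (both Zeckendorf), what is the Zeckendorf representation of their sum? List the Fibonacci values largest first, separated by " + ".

987 + 233 + 34 + 5 + 1

The two numbers are 901 and 359, so their sum is 1260.
Greedy algorithm:
987 ≤ 1260 < 1597, so take 987; remainder 273
233 ≤ 273 < 377, so take 233; remainder 40
34 ≤ 40 < 55, so take 34; remainder 6
5 ≤ 6 < 8, so take 5; remainder 1
1 ≤ 1 < 2, so take 1; remainder 0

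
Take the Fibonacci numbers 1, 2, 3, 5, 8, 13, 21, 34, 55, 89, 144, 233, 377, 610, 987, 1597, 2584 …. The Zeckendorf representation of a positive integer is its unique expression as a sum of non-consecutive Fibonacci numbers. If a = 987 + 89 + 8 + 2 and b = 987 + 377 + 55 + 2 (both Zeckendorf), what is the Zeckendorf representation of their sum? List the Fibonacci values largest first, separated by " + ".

The two numbers are 1086 and 1421, so their sum is 2507.
Greedy algorithm:
1597 ≤ 2507 < 2584, so take 1597; remainder 910
610 ≤ 910 < 987, so take 610; remainder 300
233 ≤ 300 < 377, so take 233; remainder 67
55 ≤ 67 < 89, so take 55; remainder 12
8 ≤ 12 < 13, so take 8; remainder 4
3 ≤ 4 < 5, so take 3; remainder 1
1 ≤ 1 < 2, so take 1; remainder 0

1597 + 610 + 233 + 55 + 8 + 3 + 1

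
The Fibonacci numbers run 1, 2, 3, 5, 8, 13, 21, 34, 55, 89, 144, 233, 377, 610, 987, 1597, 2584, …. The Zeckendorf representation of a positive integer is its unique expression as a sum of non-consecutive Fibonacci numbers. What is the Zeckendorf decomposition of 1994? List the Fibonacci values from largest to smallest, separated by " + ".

1994: greatest Fibonacci not exceeding it is 1597, leaving 397
397: greatest Fibonacci not exceeding it is 377, leaving 20
20: greatest Fibonacci not exceeding it is 13, leaving 7
7: greatest Fibonacci not exceeding it is 5, leaving 2
2: greatest Fibonacci not exceeding it is 2, leaving 0
So 1994 = 1597 + 377 + 13 + 5 + 2, with no two terms consecutive in the sequence.

1597 + 377 + 13 + 5 + 2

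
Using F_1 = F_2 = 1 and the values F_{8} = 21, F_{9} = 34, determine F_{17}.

By the addition formula F_{m+n} = F_m F_{n+1} + F_{m−1} F_n with m=9, n=8: F_{17} = 34·34 + 21·21 = 1156 + 441 = 1597.

1597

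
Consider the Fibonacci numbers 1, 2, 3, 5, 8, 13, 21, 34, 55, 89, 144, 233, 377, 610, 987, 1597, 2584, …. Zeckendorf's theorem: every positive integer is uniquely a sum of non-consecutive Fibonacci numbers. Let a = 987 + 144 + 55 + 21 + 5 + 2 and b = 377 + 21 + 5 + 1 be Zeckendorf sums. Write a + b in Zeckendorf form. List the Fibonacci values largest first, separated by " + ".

1597 + 21

The two numbers are 1214 and 404, so their sum is 1618.
subtract 1597 from 1618: 21 remains
subtract 21 from 21: 0 remains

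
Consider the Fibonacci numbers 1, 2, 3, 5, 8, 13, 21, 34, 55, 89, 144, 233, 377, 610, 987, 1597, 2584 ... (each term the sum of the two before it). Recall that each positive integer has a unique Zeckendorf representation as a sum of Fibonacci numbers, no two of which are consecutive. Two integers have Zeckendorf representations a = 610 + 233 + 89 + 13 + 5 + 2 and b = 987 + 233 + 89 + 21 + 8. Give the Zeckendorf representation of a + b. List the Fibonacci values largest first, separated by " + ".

1597 + 610 + 55 + 21 + 5 + 2

The two numbers are 952 and 1338, so their sum is 2290.
Repeatedly subtract the largest Fibonacci number that fits:
largest Fibonacci ≤ 2290 is 1597; 2290 − 1597 = 693
largest Fibonacci ≤ 693 is 610; 693 − 610 = 83
largest Fibonacci ≤ 83 is 55; 83 − 55 = 28
largest Fibonacci ≤ 28 is 21; 28 − 21 = 7
largest Fibonacci ≤ 7 is 5; 7 − 5 = 2
largest Fibonacci ≤ 2 is 2; 2 − 2 = 0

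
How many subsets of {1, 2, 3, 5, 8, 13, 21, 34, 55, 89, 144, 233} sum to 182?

Starting from the Zeckendorf form and repeatedly splitting a term F_k into F_{k−1} + F_{k−2} (when neither is already used) reaches every representation.
182 = 144+34+3+1 = 144+21+13+3+1 = 89+55+34+3+1 = 144+21+8+5+3+1 = … (2 more), for 6 in all.

6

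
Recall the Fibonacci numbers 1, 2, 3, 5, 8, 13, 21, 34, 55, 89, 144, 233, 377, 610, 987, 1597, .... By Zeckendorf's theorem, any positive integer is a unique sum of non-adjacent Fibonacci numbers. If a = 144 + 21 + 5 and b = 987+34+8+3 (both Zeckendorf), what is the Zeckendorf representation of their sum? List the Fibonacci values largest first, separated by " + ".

The two numbers are 170 and 1032, so their sum is 1202.
Greedy algorithm:
subtract 987 from 1202: 215 remains
subtract 144 from 215: 71 remains
subtract 55 from 71: 16 remains
subtract 13 from 16: 3 remains
subtract 3 from 3: 0 remains

987 + 144 + 55 + 13 + 3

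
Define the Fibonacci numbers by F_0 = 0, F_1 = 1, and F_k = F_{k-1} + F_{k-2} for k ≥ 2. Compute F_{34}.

Iterating the recurrence up to F_{26} = 121393 and F_{25} = 75025:
F_{27} = F_{26} + F_{25} = 121393 + 75025 = 196418
F_{28} = F_{27} + F_{26} = 196418 + 121393 = 317811
F_{29} = F_{28} + F_{27} = 317811 + 196418 = 514229
F_{30} = F_{29} + F_{28} = 514229 + 317811 = 832040
F_{31} = F_{30} + F_{29} = 832040 + 514229 = 1346269
F_{32} = F_{31} + F_{30} = 1346269 + 832040 = 2178309
F_{33} = F_{32} + F_{31} = 2178309 + 1346269 = 3524578
F_{34} = F_{33} + F_{32} = 3524578 + 2178309 = 5702887

5702887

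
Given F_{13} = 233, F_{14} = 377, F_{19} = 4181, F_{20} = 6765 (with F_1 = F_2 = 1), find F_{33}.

3524578

By the addition formula F_{m+n} = F_m F_{n+1} + F_{m−1} F_n with m=14, n=19: F_{33} = 377·6765 + 233·4181 = 2550405 + 974173 = 3524578.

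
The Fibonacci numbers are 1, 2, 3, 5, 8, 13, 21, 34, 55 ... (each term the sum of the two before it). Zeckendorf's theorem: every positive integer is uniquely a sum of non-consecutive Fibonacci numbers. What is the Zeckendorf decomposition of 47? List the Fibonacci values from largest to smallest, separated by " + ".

Greedy algorithm:
34 ≤ 47 < 55, so take 34; remainder 13
13 ≤ 13 < 21, so take 13; remainder 0
So 47 = 34 + 13, with no two terms consecutive in the sequence.

34 + 13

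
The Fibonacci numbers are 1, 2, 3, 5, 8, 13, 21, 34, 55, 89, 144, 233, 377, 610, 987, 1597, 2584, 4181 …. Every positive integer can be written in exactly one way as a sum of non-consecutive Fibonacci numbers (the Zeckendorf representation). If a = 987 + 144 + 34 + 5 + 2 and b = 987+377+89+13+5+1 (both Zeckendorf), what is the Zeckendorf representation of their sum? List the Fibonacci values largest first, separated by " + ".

The two numbers are 1172 and 1472, so their sum is 2644.
Greedy algorithm:
subtract 2584 from 2644: 60 remains
subtract 55 from 60: 5 remains
subtract 5 from 5: 0 remains

2584 + 55 + 5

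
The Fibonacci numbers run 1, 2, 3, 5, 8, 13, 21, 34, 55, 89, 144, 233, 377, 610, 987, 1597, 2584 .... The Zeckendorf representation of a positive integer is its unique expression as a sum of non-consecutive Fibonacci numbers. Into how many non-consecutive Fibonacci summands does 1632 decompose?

1597 ≤ 1632 < 2584, so take 1597; remainder 35
34 ≤ 35 < 55, so take 34; remainder 1
1 ≤ 1 < 2, so take 1; remainder 0
1632 = 1597 + 34 + 1, which has 3 terms.

3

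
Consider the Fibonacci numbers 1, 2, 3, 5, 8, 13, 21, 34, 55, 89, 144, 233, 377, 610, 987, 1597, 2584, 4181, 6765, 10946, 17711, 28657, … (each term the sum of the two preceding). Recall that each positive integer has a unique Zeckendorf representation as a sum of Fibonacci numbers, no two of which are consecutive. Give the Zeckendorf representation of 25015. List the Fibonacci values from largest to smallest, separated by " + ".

17711 + 6765 + 377 + 144 + 13 + 5

Greedy algorithm:
17711 ≤ 25015 < 28657, so take 17711; remainder 7304
6765 ≤ 7304 < 10946, so take 6765; remainder 539
377 ≤ 539 < 610, so take 377; remainder 162
144 ≤ 162 < 233, so take 144; remainder 18
13 ≤ 18 < 21, so take 13; remainder 5
5 ≤ 5 < 8, so take 5; remainder 0
So 25015 = 17711 + 6765 + 377 + 144 + 13 + 5, with no two terms consecutive in the sequence.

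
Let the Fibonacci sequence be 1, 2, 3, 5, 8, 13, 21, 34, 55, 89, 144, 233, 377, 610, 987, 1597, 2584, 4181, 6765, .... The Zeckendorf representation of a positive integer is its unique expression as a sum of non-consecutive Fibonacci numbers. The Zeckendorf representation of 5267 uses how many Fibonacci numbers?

Greedy algorithm:
take 4181 (≤ 5267); 5267 − 4181 = 1086
take 987 (≤ 1086); 1086 − 987 = 99
take 89 (≤ 99); 99 − 89 = 10
take 8 (≤ 10); 10 − 8 = 2
take 2 (≤ 2); 2 − 2 = 0
5267 = 4181 + 987 + 89 + 8 + 2, which has 5 terms.

5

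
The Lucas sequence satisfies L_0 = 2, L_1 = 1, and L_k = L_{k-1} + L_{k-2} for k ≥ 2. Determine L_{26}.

Iterating the recurrence up to L_{20} = 15127 and L_{19} = 9349:
L_{21} = L_{20} + L_{19} = 15127 + 9349 = 24476
L_{22} = L_{21} + L_{20} = 24476 + 15127 = 39603
L_{23} = L_{22} + L_{21} = 39603 + 24476 = 64079
L_{24} = L_{23} + L_{22} = 64079 + 39603 = 103682
L_{25} = L_{24} + L_{23} = 103682 + 64079 = 167761
L_{26} = L_{25} + L_{24} = 167761 + 103682 = 271443

271443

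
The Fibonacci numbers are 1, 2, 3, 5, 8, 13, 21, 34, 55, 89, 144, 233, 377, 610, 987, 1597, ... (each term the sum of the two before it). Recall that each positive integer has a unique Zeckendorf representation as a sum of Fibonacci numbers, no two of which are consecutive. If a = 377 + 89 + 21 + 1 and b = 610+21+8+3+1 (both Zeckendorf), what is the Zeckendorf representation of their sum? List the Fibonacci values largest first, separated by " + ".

987 + 144

The two numbers are 488 and 643, so their sum is 1131.
Greedy algorithm:
subtract 987 from 1131: 144 remains
subtract 144 from 144: 0 remains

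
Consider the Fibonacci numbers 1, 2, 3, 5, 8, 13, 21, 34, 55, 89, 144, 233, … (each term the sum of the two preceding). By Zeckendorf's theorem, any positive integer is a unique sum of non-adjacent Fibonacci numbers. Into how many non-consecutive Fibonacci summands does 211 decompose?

5

Greedy algorithm:
largest Fibonacci ≤ 211 is 144; 211 − 144 = 67
largest Fibonacci ≤ 67 is 55; 67 − 55 = 12
largest Fibonacci ≤ 12 is 8; 12 − 8 = 4
largest Fibonacci ≤ 4 is 3; 4 − 3 = 1
largest Fibonacci ≤ 1 is 1; 1 − 1 = 0
211 = 144 + 55 + 8 + 3 + 1, which has 5 terms.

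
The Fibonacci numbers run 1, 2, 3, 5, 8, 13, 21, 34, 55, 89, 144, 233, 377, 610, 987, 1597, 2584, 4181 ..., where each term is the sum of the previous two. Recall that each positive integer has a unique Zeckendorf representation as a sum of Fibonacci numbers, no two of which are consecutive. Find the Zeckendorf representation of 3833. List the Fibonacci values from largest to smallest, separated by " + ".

Repeatedly subtract the largest Fibonacci number that fits:
take 2584 (≤ 3833); 3833 − 2584 = 1249
take 987 (≤ 1249); 1249 − 987 = 262
take 233 (≤ 262); 262 − 233 = 29
take 21 (≤ 29); 29 − 21 = 8
take 8 (≤ 8); 8 − 8 = 0
So 3833 = 2584 + 987 + 233 + 21 + 8, with no two terms consecutive in the sequence.

2584 + 987 + 233 + 21 + 8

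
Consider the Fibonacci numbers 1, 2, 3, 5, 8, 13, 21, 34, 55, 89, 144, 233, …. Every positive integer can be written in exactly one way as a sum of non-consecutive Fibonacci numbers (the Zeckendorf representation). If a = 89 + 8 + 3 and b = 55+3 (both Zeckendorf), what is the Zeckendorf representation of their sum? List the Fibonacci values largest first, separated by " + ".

The two numbers are 100 and 58, so their sum is 158.
144 ≤ 158 < 233, so take 144; remainder 14
13 ≤ 14 < 21, so take 13; remainder 1
1 ≤ 1 < 2, so take 1; remainder 0

144 + 13 + 1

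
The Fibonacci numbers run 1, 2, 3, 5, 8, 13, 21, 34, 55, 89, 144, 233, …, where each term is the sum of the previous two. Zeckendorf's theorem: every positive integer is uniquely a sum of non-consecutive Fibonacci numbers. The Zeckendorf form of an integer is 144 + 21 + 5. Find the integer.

144 + 21 + 5 = 170.

170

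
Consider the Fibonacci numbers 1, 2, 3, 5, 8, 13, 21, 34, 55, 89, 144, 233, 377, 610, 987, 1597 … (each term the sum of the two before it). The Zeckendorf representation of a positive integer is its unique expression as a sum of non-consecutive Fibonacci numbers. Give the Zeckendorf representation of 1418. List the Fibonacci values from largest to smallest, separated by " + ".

1418 − 987 = 431
431 − 377 = 54
54 − 34 = 20
20 − 13 = 7
7 − 5 = 2
2 − 2 = 0
So 1418 = 987 + 377 + 34 + 13 + 5 + 2, with no two terms consecutive in the sequence.

987 + 377 + 34 + 13 + 5 + 2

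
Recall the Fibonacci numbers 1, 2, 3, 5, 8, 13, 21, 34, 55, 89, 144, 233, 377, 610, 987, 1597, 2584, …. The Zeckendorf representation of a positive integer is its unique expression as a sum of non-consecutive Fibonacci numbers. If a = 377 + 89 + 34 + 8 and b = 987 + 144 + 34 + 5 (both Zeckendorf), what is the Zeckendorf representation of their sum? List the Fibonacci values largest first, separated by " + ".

The two numbers are 508 and 1170, so their sum is 1678.
take 1597 (≤ 1678); 1678 − 1597 = 81
take 55 (≤ 81); 81 − 55 = 26
take 21 (≤ 26); 26 − 21 = 5
take 5 (≤ 5); 5 − 5 = 0

1597 + 55 + 21 + 5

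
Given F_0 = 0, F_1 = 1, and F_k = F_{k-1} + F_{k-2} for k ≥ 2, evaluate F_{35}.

Iterating the recurrence up to F_{27} = 196418 and F_{26} = 121393:
F_{28} = F_{27} + F_{26} = 196418 + 121393 = 317811
F_{29} = F_{28} + F_{27} = 317811 + 196418 = 514229
F_{30} = F_{29} + F_{28} = 514229 + 317811 = 832040
F_{31} = F_{30} + F_{29} = 832040 + 514229 = 1346269
F_{32} = F_{31} + F_{30} = 1346269 + 832040 = 2178309
F_{33} = F_{32} + F_{31} = 2178309 + 1346269 = 3524578
F_{34} = F_{33} + F_{32} = 3524578 + 2178309 = 5702887
F_{35} = F_{34} + F_{33} = 5702887 + 3524578 = 9227465

9227465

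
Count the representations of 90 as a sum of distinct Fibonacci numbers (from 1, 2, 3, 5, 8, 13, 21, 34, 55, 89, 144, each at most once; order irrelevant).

90 = 89+1 = 55+34+1 = 55+21+13+1 = … (2 more), for 5 in all.

5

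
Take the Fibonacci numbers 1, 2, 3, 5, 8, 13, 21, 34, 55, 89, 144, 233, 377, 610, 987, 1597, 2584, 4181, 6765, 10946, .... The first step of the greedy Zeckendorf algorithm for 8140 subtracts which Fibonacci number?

6765

6765 ≤ 8140 < 10946, so the largest Fibonacci number not exceeding 8140 is 6765.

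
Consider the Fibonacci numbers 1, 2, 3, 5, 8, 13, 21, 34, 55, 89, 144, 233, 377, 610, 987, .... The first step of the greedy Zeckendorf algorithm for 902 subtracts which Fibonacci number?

610

610 ≤ 902 < 987, so the largest Fibonacci number not exceeding 902 is 610.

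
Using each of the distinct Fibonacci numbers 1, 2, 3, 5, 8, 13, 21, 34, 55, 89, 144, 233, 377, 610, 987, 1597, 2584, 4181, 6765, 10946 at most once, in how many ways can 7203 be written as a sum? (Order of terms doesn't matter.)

7203 = 6765+377+55+5+1 = 6765+377+55+3+2+1 = 6765+377+34+21+5+1 = 6765+233+144+55+5+1 = … (54 more), for 58 in all.

58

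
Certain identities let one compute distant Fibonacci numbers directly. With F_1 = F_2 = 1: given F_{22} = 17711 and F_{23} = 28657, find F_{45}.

1134903170

By F_{2k+1} = F_k² + F_{k+1}²: F_{45} = 17711² + 28657² = 313679521 + 821223649 = 1134903170.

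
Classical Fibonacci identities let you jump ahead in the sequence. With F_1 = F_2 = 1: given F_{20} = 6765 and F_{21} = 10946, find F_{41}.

165580141

By F_{2k+1} = F_k² + F_{k+1}²: F_{41} = 6765² + 10946² = 45765225 + 119814916 = 165580141.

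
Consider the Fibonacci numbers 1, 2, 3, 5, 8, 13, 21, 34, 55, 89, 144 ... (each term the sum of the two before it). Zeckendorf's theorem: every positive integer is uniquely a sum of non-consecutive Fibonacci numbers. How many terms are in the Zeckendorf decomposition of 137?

Greedily peel off the largest Fibonacci term at each step:
137: greatest Fibonacci not exceeding it is 89, leaving 48
48: greatest Fibonacci not exceeding it is 34, leaving 14
14: greatest Fibonacci not exceeding it is 13, leaving 1
1: greatest Fibonacci not exceeding it is 1, leaving 0
137 = 89 + 34 + 13 + 1, which has 4 terms.

4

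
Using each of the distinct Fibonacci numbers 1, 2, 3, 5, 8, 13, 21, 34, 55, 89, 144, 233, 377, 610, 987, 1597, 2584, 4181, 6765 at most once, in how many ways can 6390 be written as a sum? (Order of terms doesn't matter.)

16

Each representation comes from the Zeckendorf form by replacing some F_k with F_{k−1} + F_{k−2} where possible.
6390 = 4181+1597+610+2 = 4181+1597+377+233+2 = 4181+1597+377+144+89+2 = 4181+987+610+377+233+2 = 4181+1597+377+144+55+34+2 = … (11 more), for 16 in all.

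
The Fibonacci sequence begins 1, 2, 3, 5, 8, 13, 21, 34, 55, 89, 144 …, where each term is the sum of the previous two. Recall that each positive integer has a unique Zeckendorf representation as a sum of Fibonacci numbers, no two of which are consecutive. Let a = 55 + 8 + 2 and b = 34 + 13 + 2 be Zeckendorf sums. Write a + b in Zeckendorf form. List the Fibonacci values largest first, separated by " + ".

89 + 21 + 3 + 1

The two numbers are 65 and 49, so their sum is 114.
take 89 (≤ 114); 114 − 89 = 25
take 21 (≤ 25); 25 − 21 = 4
take 3 (≤ 4); 4 − 3 = 1
take 1 (≤ 1); 1 − 1 = 0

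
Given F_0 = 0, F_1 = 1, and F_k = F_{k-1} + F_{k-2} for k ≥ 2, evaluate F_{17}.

1597

Iterating the recurrence up to F_{11} = 89 and F_{10} = 55:
F_{12} = F_{11} + F_{10} = 89 + 55 = 144
F_{13} = F_{12} + F_{11} = 144 + 89 = 233
F_{14} = F_{13} + F_{12} = 233 + 144 = 377
F_{15} = F_{14} + F_{13} = 377 + 233 = 610
F_{16} = F_{15} + F_{14} = 610 + 377 = 987
F_{17} = F_{16} + F_{15} = 987 + 610 = 1597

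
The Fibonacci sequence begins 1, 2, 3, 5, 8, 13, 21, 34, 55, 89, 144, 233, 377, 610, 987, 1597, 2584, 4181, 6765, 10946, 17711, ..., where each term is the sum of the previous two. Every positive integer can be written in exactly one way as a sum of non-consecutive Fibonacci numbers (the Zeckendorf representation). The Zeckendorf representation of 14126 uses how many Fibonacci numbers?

8

Repeatedly subtract the largest Fibonacci number that fits:
10946 ≤ 14126 < 17711, so take 10946; remainder 3180
2584 ≤ 3180 < 4181, so take 2584; remainder 596
377 ≤ 596 < 610, so take 377; remainder 219
144 ≤ 219 < 233, so take 144; remainder 75
55 ≤ 75 < 89, so take 55; remainder 20
13 ≤ 20 < 21, so take 13; remainder 7
5 ≤ 7 < 8, so take 5; remainder 2
2 ≤ 2 < 3, so take 2; remainder 0
14126 = 10946 + 2584 + 377 + 144 + 55 + 13 + 5 + 2, which has 8 terms.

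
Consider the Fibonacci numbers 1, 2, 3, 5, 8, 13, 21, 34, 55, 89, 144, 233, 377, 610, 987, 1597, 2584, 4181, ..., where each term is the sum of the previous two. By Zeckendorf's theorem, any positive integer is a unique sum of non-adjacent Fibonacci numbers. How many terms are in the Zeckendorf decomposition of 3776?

largest Fibonacci ≤ 3776 is 2584; 3776 − 2584 = 1192
largest Fibonacci ≤ 1192 is 987; 1192 − 987 = 205
largest Fibonacci ≤ 205 is 144; 205 − 144 = 61
largest Fibonacci ≤ 61 is 55; 61 − 55 = 6
largest Fibonacci ≤ 6 is 5; 6 − 5 = 1
largest Fibonacci ≤ 1 is 1; 1 − 1 = 0
3776 = 2584 + 987 + 144 + 55 + 5 + 1, which has 6 terms.

6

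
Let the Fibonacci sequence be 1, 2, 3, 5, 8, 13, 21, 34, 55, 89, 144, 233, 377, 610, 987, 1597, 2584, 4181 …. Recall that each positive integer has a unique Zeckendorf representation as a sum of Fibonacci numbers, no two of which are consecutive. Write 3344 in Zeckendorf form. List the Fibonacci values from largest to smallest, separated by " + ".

take 2584 (≤ 3344); 3344 − 2584 = 760
take 610 (≤ 760); 760 − 610 = 150
take 144 (≤ 150); 150 − 144 = 6
take 5 (≤ 6); 6 − 5 = 1
take 1 (≤ 1); 1 − 1 = 0
So 3344 = 2584 + 610 + 144 + 5 + 1, with no two terms consecutive in the sequence.

2584 + 610 + 144 + 5 + 1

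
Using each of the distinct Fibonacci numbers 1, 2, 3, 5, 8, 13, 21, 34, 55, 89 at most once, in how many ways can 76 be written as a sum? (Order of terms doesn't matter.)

7

Each representation comes from the Zeckendorf form by replacing some F_k with F_{k−1} + F_{k−2} where possible.
76 = 55+21 = 55+13+8 = 55+13+5+3 = 34+21+13+8 = 55+13+5+2+1 = … (2 more), for 7 in all.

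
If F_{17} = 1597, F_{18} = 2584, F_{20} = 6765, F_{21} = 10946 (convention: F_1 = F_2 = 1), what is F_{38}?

By the addition formula F_{m+n} = F_m F_{n+1} + F_{m−1} F_n with m=18, n=20: F_{38} = 2584·10946 + 1597·6765 = 28284464 + 10803705 = 39088169.

39088169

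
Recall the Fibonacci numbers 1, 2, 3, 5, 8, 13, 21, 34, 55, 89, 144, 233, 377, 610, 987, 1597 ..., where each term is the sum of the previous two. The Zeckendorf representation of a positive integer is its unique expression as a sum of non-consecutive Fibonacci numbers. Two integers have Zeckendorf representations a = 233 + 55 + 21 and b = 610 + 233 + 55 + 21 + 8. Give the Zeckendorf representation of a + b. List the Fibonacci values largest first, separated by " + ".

987 + 233 + 13 + 3

The two numbers are 309 and 927, so their sum is 1236.
Repeatedly subtract the largest Fibonacci number that fits:
1236 − 987 = 249
249 − 233 = 16
16 − 13 = 3
3 − 3 = 0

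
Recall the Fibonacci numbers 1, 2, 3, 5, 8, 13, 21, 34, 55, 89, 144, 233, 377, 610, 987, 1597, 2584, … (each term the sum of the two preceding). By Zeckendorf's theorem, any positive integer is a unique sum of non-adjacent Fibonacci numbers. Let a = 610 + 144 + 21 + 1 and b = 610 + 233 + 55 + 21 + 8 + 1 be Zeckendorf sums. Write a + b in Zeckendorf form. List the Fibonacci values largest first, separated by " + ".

The two numbers are 776 and 928, so their sum is 1704.
1704: greatest Fibonacci not exceeding it is 1597, leaving 107
107: greatest Fibonacci not exceeding it is 89, leaving 18
18: greatest Fibonacci not exceeding it is 13, leaving 5
5: greatest Fibonacci not exceeding it is 5, leaving 0

1597 + 89 + 13 + 5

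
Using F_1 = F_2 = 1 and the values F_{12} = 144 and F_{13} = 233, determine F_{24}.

46368

By the doubling identity F_{2k} = F_k(2F_{k+1} − F_k): F_{24} = 144·(2·233 − 144) = 144·322 = 46368.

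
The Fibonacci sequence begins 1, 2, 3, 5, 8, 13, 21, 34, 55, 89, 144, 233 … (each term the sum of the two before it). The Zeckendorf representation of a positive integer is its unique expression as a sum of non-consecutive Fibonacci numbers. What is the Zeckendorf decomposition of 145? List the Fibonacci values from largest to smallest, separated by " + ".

145: greatest Fibonacci not exceeding it is 144, leaving 1
1: greatest Fibonacci not exceeding it is 1, leaving 0
So 145 = 144 + 1, with no two terms consecutive in the sequence.

144 + 1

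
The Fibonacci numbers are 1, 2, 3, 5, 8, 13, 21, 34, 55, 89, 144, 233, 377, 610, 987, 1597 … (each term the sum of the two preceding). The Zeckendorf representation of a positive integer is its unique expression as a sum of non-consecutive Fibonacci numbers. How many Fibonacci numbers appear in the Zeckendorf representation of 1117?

5

987 ≤ 1117 < 1597, so take 987; remainder 130
89 ≤ 130 < 144, so take 89; remainder 41
34 ≤ 41 < 55, so take 34; remainder 7
5 ≤ 7 < 8, so take 5; remainder 2
2 ≤ 2 < 3, so take 2; remainder 0
1117 = 987 + 89 + 34 + 5 + 2, which has 5 terms.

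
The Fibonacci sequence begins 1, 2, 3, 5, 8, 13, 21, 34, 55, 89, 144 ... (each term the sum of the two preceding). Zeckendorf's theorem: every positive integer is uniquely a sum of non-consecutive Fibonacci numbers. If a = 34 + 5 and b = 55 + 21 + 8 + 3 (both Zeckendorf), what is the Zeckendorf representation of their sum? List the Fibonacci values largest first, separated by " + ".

89 + 34 + 3

The two numbers are 39 and 87, so their sum is 126.
subtract 89 from 126: 37 remains
subtract 34 from 37: 3 remains
subtract 3 from 3: 0 remains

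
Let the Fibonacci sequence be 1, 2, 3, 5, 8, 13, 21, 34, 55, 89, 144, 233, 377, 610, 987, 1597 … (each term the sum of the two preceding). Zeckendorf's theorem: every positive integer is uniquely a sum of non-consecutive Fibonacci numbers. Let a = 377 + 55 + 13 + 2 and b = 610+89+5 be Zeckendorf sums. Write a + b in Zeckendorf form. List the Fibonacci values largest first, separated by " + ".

The two numbers are 447 and 704, so their sum is 1151.
Repeatedly subtract the largest Fibonacci number that fits:
1151: greatest Fibonacci not exceeding it is 987, leaving 164
164: greatest Fibonacci not exceeding it is 144, leaving 20
20: greatest Fibonacci not exceeding it is 13, leaving 7
7: greatest Fibonacci not exceeding it is 5, leaving 2
2: greatest Fibonacci not exceeding it is 2, leaving 0

987 + 144 + 13 + 5 + 2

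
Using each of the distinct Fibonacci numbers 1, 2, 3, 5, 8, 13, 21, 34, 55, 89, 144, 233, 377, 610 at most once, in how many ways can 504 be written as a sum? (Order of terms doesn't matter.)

Each representation comes from the Zeckendorf form by replacing some F_k with F_{k−1} + F_{k−2} where possible.
504 = 377+89+34+3+1 = 377+89+21+13+3+1 = 233+144+89+34+3+1 = 377+89+21+8+5+3+1 = 377+55+34+21+13+3+1 = … (5 more), for 10 in all.

10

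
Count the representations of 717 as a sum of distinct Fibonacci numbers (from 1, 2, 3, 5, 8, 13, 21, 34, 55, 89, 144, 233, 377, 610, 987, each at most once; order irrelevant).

18

Starting from the Zeckendorf form and repeatedly splitting a term F_k into F_{k−1} + F_{k−2} (when neither is already used) reaches every representation.
717 = 610+89+13+5 = 610+89+13+3+2 = 610+55+34+13+5 = … (15 more), for 18 in all.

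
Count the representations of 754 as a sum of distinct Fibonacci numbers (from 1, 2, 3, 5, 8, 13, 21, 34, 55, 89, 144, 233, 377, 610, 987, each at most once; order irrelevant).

Each representation comes from the Zeckendorf form by replacing some F_k with F_{k−1} + F_{k−2} where possible.
754 = 610+144 = 610+89+55 = 377+233+144 = 610+89+34+21 = 377+233+89+55 = … (7 more), for 12 in all.

12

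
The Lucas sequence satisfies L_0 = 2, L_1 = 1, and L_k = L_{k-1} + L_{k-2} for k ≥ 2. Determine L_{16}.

2207

Iterating the recurrence up to L_{11} = 199 and L_{10} = 123:
L_{12} = L_{11} + L_{10} = 199 + 123 = 322
L_{13} = L_{12} + L_{11} = 322 + 199 = 521
L_{14} = L_{13} + L_{12} = 521 + 322 = 843
L_{15} = L_{14} + L_{13} = 843 + 521 = 1364
L_{16} = L_{15} + L_{14} = 1364 + 843 = 2207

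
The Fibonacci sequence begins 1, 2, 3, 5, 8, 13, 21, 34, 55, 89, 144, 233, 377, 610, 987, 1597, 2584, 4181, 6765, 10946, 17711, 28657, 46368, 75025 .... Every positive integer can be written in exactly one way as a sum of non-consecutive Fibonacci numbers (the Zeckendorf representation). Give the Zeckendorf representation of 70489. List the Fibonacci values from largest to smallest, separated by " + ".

Greedy algorithm:
subtract 46368 from 70489: 24121 remains
subtract 17711 from 24121: 6410 remains
subtract 4181 from 6410: 2229 remains
subtract 1597 from 2229: 632 remains
subtract 610 from 632: 22 remains
subtract 21 from 22: 1 remains
subtract 1 from 1: 0 remains
So 70489 = 46368 + 17711 + 4181 + 1597 + 610 + 21 + 1, with no two terms consecutive in the sequence.

46368 + 17711 + 4181 + 1597 + 610 + 21 + 1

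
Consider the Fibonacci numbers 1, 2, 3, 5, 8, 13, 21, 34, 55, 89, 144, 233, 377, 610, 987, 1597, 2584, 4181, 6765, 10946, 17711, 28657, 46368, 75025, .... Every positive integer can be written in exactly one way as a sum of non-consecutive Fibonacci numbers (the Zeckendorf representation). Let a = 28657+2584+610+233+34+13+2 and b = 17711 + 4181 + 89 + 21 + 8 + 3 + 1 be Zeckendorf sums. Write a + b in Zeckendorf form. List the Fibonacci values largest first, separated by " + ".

The two numbers are 32133 and 22014, so their sum is 54147.
Greedy algorithm:
largest Fibonacci ≤ 54147 is 46368; 54147 − 46368 = 7779
largest Fibonacci ≤ 7779 is 6765; 7779 − 6765 = 1014
largest Fibonacci ≤ 1014 is 987; 1014 − 987 = 27
largest Fibonacci ≤ 27 is 21; 27 − 21 = 6
largest Fibonacci ≤ 6 is 5; 6 − 5 = 1
largest Fibonacci ≤ 1 is 1; 1 − 1 = 0

46368 + 6765 + 987 + 21 + 5 + 1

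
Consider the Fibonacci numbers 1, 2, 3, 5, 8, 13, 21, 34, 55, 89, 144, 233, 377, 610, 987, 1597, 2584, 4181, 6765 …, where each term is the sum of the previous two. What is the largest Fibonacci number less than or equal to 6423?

4181 ≤ 6423 < 6765, so the largest Fibonacci number not exceeding 6423 is 4181.

4181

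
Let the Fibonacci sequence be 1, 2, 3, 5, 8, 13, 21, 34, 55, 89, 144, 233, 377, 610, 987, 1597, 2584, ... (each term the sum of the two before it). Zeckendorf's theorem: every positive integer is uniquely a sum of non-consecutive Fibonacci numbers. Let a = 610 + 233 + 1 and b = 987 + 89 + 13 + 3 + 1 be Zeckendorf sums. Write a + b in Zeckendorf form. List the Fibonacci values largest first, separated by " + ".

The two numbers are 844 and 1093, so their sum is 1937.
Repeatedly subtract the largest Fibonacci number that fits:
take 1597 (≤ 1937); 1937 − 1597 = 340
take 233 (≤ 340); 340 − 233 = 107
take 89 (≤ 107); 107 − 89 = 18
take 13 (≤ 18); 18 − 13 = 5
take 5 (≤ 5); 5 − 5 = 0

1597 + 233 + 89 + 13 + 5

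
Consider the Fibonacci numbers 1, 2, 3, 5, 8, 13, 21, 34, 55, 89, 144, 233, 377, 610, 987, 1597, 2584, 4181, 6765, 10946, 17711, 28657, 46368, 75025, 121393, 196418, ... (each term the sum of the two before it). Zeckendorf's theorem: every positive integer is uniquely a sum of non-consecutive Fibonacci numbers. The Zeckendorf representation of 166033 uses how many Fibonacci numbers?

121393 ≤ 166033 < 196418, so take 121393; remainder 44640
28657 ≤ 44640 < 46368, so take 28657; remainder 15983
10946 ≤ 15983 < 17711, so take 10946; remainder 5037
4181 ≤ 5037 < 6765, so take 4181; remainder 856
610 ≤ 856 < 987, so take 610; remainder 246
233 ≤ 246 < 377, so take 233; remainder 13
13 ≤ 13 < 21, so take 13; remainder 0
166033 = 121393 + 28657 + 10946 + 4181 + 610 + 233 + 13, which has 7 terms.

7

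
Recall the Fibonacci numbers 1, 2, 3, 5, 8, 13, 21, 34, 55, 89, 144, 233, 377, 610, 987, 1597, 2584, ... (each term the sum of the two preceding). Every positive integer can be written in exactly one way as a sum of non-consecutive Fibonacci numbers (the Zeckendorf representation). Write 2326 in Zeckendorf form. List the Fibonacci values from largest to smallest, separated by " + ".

1597 + 610 + 89 + 21 + 8 + 1

largest Fibonacci ≤ 2326 is 1597; 2326 − 1597 = 729
largest Fibonacci ≤ 729 is 610; 729 − 610 = 119
largest Fibonacci ≤ 119 is 89; 119 − 89 = 30
largest Fibonacci ≤ 30 is 21; 30 − 21 = 9
largest Fibonacci ≤ 9 is 8; 9 − 8 = 1
largest Fibonacci ≤ 1 is 1; 1 − 1 = 0
So 2326 = 1597 + 610 + 89 + 21 + 8 + 1, with no two terms consecutive in the sequence.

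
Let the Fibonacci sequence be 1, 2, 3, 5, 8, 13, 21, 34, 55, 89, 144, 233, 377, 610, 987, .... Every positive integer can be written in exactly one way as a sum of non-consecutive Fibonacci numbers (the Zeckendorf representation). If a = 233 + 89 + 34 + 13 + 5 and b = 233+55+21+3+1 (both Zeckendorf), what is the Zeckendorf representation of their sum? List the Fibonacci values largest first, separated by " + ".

610 + 55 + 21 + 1

The two numbers are 374 and 313, so their sum is 687.
take 610 (≤ 687); 687 − 610 = 77
take 55 (≤ 77); 77 − 55 = 22
take 21 (≤ 22); 22 − 21 = 1
take 1 (≤ 1); 1 − 1 = 0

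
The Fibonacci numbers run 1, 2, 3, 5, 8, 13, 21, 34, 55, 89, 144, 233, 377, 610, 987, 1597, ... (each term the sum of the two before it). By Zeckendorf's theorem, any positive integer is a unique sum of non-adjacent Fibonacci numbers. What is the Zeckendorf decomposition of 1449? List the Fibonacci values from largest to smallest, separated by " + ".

987 + 377 + 55 + 21 + 8 + 1

Greedy algorithm:
take 987 (≤ 1449); 1449 − 987 = 462
take 377 (≤ 462); 462 − 377 = 85
take 55 (≤ 85); 85 − 55 = 30
take 21 (≤ 30); 30 − 21 = 9
take 8 (≤ 9); 9 − 8 = 1
take 1 (≤ 1); 1 − 1 = 0
So 1449 = 987 + 377 + 55 + 21 + 8 + 1, with no two terms consecutive in the sequence.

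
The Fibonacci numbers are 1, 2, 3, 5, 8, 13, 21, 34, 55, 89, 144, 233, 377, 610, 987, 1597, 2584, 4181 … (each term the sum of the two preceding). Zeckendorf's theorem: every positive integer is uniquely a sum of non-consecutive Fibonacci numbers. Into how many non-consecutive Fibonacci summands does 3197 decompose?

3

Greedy algorithm:
subtract 2584 from 3197: 613 remains
subtract 610 from 613: 3 remains
subtract 3 from 3: 0 remains
3197 = 2584 + 610 + 3, which has 3 terms.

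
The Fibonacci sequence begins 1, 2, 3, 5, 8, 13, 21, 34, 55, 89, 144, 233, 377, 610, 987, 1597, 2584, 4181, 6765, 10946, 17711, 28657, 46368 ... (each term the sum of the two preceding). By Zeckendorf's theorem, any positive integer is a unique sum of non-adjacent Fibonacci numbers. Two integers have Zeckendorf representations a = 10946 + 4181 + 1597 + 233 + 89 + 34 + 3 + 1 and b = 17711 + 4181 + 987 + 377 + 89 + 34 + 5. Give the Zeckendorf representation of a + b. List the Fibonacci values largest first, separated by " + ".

The two numbers are 17084 and 23384, so their sum is 40468.
Greedily peel off the largest Fibonacci term at each step:
40468: greatest Fibonacci not exceeding it is 28657, leaving 11811
11811: greatest Fibonacci not exceeding it is 10946, leaving 865
865: greatest Fibonacci not exceeding it is 610, leaving 255
255: greatest Fibonacci not exceeding it is 233, leaving 22
22: greatest Fibonacci not exceeding it is 21, leaving 1
1: greatest Fibonacci not exceeding it is 1, leaving 0

28657 + 10946 + 610 + 233 + 21 + 1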